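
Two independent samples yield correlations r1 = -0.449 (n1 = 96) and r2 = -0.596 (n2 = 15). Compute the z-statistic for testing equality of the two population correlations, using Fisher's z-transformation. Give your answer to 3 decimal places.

0.663

Fisher z-transforms: z1 = atanh(-0.449) = -0.483447, z2 = atanh(-0.596) = -0.686920; difference d = 0.203473
Var(d) = 1/93 + 1/12 = 0.0107527 + 0.0833333 = 0.0940860
z = d/√Var(d) = 0.203473 / √0.0940860 = 0.203473 / 0.306734 = 0.663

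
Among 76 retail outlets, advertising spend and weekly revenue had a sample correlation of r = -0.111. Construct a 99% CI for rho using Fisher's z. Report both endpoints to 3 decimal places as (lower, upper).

z_r = atanh(-0.111) = -0.111459;  SE = 1/√(n−3) = 1/√73 = 0.117041
z-limits: -0.111459 ± 2.576·0.117041 = -0.111459 ± 0.301498 = [-0.412957, 0.190039]
ρ-limits: (tanh -0.412957, tanh 0.190039) = (-0.391, 0.188)

(-0.391, 0.188)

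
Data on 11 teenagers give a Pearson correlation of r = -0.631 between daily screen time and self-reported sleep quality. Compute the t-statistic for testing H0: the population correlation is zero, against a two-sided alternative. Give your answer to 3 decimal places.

t = r·√(n−2) / √(1−r²) with r = -0.631, n = 11
  = -0.631·√9 / √(1 − 0.398161)
  = -0.631·3.000000 / 0.775783
  = -1.893000 / 0.775783 = -2.440

-2.440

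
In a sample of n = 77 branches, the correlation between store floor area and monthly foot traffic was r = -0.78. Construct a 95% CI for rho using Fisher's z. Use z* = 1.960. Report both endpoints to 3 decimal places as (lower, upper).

(-0.855, -0.674)

Fisher z: z_r = atanh(r) = ½·ln((1+(-0.78))/(1−(-0.78))) = -1.045371
SE(z) = 1/√(n−3) = 1/√74 = 0.116248
95% ⇒ z* = 1.960; margin = 1.960·0.116248 = 0.227846
CI on z-scale: (-1.273217, -0.817525)
Back-transform: tanh(-1.273217) = -0.854667, tanh(-0.817525) = -0.673721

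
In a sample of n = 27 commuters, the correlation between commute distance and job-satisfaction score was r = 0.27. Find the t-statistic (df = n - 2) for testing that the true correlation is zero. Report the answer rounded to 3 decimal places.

1.402

1 − r² = 1 − 0.0729 = 0.9271;  √(1−r²) = 0.962860
√(n−2) = √25 = 5.000000
t = r·√(n−2)/√(1−r²) = 0.27 · 5.000000 / 0.962860 = 1.402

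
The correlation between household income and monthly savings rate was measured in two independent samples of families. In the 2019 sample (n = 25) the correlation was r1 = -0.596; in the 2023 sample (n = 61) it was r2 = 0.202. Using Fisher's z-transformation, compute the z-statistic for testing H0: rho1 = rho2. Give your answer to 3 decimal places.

-3.561

Fisher z-transforms: z1 = atanh(-0.596) = -0.686920, z2 = atanh(0.202) = 0.204817; difference d = -0.891737
Var(d) = 1/22 + 1/58 = 0.0454545 + 0.0172414 = 0.0626959
z = d/√Var(d) = -0.891737 / √0.0626959 = -0.891737 / 0.250391 = -3.561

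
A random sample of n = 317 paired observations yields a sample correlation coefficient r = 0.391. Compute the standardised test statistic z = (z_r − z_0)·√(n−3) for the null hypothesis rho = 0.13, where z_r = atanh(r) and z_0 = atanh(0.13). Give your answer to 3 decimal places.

5.001

Fisher z: atanh(0.391) = 0.412980, atanh(0.13) = 0.130740
z = (z_r − z_0)·√(n−3) = (0.412980 − 0.130740)·√314 = 0.282240 · 17.720045 = 5.001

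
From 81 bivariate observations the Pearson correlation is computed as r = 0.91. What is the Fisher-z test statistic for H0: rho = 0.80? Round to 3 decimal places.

3.788

Fisher z: atanh(0.91) = 1.527524, atanh(0.80) = 1.098612
z = (z_r − z_0)·√(n−3) = (1.527524 − 1.098612)·√78 = 0.428912 · 8.831761 = 3.788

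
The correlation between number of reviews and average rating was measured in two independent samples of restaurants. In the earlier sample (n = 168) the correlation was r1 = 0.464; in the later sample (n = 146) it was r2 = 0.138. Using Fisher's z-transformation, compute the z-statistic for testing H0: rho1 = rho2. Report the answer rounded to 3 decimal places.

3.182

z1 = atanh(0.464) = 0.502397,  z2 = atanh(0.138) = 0.138886
SE = √(1/(n1−3) + 1/(n2−3)) = √(1/165 + 1/143) = √(0.0060606 + 0.0069930) = √0.0130536 = 0.114252
z = (z1 − z2)/SE = (0.502397 − 0.138886) / 0.114252 = 0.363511 / 0.114252 = 3.182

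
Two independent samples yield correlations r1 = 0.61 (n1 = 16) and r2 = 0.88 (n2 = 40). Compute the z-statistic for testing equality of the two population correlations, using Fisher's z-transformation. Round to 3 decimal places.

-2.068

Fisher z-transforms: z1 = atanh(0.61) = 0.708921, z2 = atanh(0.88) = 1.375768; difference d = -0.666847
Var(d) = 1/13 + 1/37 = 0.0769231 + 0.0270270 = 0.1039501
z = d/√Var(d) = -0.666847 / √0.1039501 = -0.666847 / 0.322413 = -2.068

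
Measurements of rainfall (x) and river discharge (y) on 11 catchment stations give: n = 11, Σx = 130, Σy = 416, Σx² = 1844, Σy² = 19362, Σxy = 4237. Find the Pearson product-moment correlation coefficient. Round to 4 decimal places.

-0.6429

Numerator: nΣxy − (Σx)(Σy) = 11·4237 − (130)(416) = -7473
Denominator: √[(nΣx²−(Σx)²)(nΣy²−(Σy)²)]
  nΣx²−(Σx)² = 11·1844 − 16900 = 3384;  nΣy²−(Σy)² = 11·19362 − 173056 = 39926
  √(3384·39926) = √135109584 = 11623.6648
r = -7473 / 11623.6648 = -0.6429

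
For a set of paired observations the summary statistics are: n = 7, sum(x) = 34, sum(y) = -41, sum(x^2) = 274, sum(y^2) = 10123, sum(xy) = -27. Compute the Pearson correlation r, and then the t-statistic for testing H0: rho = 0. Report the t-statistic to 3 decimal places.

0.376

S_xy = nΣxy − ΣxΣy = 7·(-27) − 34·(-41) = -189 − (-1394) = 1205
S_xx = nΣx² − (Σx)² = 7·274 − 34² = 1918 − 1156 = 762
S_yy = nΣy² − (Σy)² = 7·10123 − (-41)² = 70861 − 1681 = 69180
r = S_xy / √(S_xx·S_yy) = 1205 / √(762·69180) = 1205 / √52715160 = 1205 / 7260.5206 = 0.1660
t = r·√(n−2)/√(1−r²) = 0.1660·√5 / √(1−0.027556) = 0.371187 / 0.986126 = 0.376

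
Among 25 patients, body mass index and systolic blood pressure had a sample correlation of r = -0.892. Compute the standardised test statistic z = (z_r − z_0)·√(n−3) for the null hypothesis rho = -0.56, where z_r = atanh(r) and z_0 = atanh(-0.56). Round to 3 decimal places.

Fisher z: atanh(-0.892) = -1.431629, atanh(-0.56) = -0.632833
z = (z_r − z_0)·√(n−3) = (-1.431629 − (-0.632833))·√22 = -0.798796 · 4.690416 = -3.747

-3.747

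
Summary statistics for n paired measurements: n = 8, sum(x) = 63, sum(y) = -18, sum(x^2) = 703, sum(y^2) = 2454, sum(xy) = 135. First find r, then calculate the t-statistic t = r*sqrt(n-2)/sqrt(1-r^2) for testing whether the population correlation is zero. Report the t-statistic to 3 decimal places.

S_xy = nΣxy − ΣxΣy = 8·135 − 63·(-18) = 1080 − (-1134) = 2214
S_xx = nΣx² − (Σx)² = 8·703 − 63² = 5624 − 3969 = 1655
S_yy = nΣy² − (Σy)² = 8·2454 − (-18)² = 19632 − 324 = 19308
r = S_xy / √(S_xx·S_yy) = 2214 / √(1655·19308) = 2214 / √31954740 = 2214 / 5652.8524 = 0.3917
t = r·√(n−2)/√(1−r²) = 0.3917·√6 / √(1−0.153429) = 0.959465 / 0.920093 = 1.043

1.043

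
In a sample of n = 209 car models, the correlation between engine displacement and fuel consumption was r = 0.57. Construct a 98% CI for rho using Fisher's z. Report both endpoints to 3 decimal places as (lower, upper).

(0.451, 0.669)

z_r = atanh(0.57) = 0.647523;  SE = 1/√(n−3) = 1/√206 = 0.069673
z-limits: 0.647523 ± 2.326·0.069673 = 0.647523 ± 0.162059 = [0.485464, 0.809582]
ρ-limits: (tanh 0.485464, tanh 0.809582) = (0.451, 0.669)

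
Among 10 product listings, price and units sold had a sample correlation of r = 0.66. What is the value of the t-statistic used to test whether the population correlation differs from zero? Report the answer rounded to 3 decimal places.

1 − r² = 1 − 0.4356 = 0.5644;  √(1−r²) = 0.751266
√(n−2) = √8 = 2.828427
t = r·√(n−2)/√(1−r²) = 0.66 · 2.828427 / 0.751266 = 2.485

2.485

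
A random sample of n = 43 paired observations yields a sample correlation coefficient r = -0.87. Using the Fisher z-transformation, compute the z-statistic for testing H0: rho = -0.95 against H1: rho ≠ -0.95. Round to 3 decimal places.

z_r = atanh(-0.87) = -1.333080,  z_0 = atanh(-0.95) = -1.831781
SE = 1/√(n−3) = 1/√40 = 0.158114
z = (z_r − z_0)/SE = (-1.333080 − (-1.831781)) / 0.158114 = 0.498701 / 0.158114 = 3.154

3.154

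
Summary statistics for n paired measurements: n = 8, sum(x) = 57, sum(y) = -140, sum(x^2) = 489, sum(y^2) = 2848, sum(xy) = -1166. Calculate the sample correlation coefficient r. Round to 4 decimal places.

-0.9278

Numerator: nΣxy − (Σx)(Σy) = 8·(-1166) − (57)(-140) = -1348
Denominator: √[(nΣx²−(Σx)²)(nΣy²−(Σy)²)]
  nΣx²−(Σx)² = 8·489 − 3249 = 663;  nΣy²−(Σy)² = 8·2848 − 19600 = 3184
  √(663·3184) = √2110992 = 1452.9253
r = -1348 / 1452.9253 = -0.9278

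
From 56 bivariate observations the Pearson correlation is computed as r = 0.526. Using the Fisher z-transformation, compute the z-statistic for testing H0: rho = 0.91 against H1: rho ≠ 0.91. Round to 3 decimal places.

z_r = atanh(0.526) = 0.584599,  z_0 = atanh(0.91) = 1.527524
SE = 1/√(n−3) = 1/√53 = 0.137361
z = (z_r − z_0)/SE = (0.584599 − 1.527524) / 0.137361 = -0.942925 / 0.137361 = -6.865

-6.865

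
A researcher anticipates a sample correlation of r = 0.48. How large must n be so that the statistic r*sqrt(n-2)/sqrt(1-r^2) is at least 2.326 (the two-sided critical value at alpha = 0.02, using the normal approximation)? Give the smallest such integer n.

21

Need r·√(n−2)/√(1−r²) ≥ 2.326
√(n−2) ≥ 2.326·√(1−0.2304) / 0.48 = 2.326·0.877268 / 0.48 = 4.2511
n−2 ≥ 18.0719  ⇒  n ≥ 20.0719
Smallest integer n = 21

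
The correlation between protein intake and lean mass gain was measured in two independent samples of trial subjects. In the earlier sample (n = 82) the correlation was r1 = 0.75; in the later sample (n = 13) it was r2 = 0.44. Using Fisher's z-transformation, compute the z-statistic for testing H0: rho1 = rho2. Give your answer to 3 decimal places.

Fisher z-transforms: z1 = atanh(0.75) = 0.972955, z2 = atanh(0.44) = 0.472231; difference d = 0.500724
Var(d) = 1/79 + 1/10 = 0.0126582 + 0.1000000 = 0.1126582
z = d/√Var(d) = 0.500724 / √0.1126582 = 0.500724 / 0.335646 = 1.492

1.492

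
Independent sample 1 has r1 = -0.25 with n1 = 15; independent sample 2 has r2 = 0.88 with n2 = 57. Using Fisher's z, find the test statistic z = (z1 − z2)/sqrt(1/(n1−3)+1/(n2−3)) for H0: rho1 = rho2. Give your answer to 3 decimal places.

-5.111

Fisher z-transforms: z1 = atanh(-0.25) = -0.255413, z2 = atanh(0.88) = 1.375768; difference d = -1.631181
Var(d) = 1/12 + 1/54 = 0.0833333 + 0.0185185 = 0.1018518
z = d/√Var(d) = -1.631181 / √0.1018518 = -1.631181 / 0.319142 = -5.111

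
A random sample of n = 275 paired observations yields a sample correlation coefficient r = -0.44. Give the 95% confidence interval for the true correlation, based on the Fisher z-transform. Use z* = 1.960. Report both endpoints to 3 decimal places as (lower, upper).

(-0.531, -0.339)

Fisher z: z_r = atanh(r) = ½·ln((1+(-0.44))/(1−(-0.44))) = -0.472231
SE(z) = 1/√(n−3) = 1/√272 = 0.060634
95% ⇒ z* = 1.960; margin = 1.960·0.060634 = 0.118843
CI on z-scale: (-0.591074, -0.353388)
Back-transform: tanh(-0.591074) = -0.530668, tanh(-0.353388) = -0.339377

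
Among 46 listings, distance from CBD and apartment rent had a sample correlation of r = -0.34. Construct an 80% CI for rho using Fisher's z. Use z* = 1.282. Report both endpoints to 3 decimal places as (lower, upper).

(-0.500, -0.157)

z_r = atanh(-0.34) = -0.354093;  SE = 1/√(n−3) = 1/√43 = 0.152499
z-limits: -0.354093 ± 1.282·0.152499 = -0.354093 ± 0.195504 = [-0.549597, -0.158589]
ρ-limits: (tanh -0.549597, tanh -0.158589) = (-0.500, -0.157)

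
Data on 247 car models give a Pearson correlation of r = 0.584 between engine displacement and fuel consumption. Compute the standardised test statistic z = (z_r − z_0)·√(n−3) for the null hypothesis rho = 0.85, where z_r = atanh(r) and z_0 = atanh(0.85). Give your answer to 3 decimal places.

-9.179

z_r = atanh(0.584) = 0.668512,  z_0 = atanh(0.85) = 1.256153
SE = 1/√(n−3) = 1/√244 = 0.064018
z = (z_r − z_0)/SE = (0.668512 − 1.256153) / 0.064018 = -0.587641 / 0.064018 = -9.179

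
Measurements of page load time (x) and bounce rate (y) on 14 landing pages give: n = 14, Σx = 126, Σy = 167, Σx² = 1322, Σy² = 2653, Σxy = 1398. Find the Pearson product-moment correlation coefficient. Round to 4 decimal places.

Numerator: nΣxy − (Σx)(Σy) = 14·1398 − (126)(167) = -1470
Denominator: √[(nΣx²−(Σx)²)(nΣy²−(Σy)²)]
  nΣx²−(Σx)² = 14·1322 − 15876 = 2632;  nΣy²−(Σy)² = 14·2653 − 27889 = 9253
  √(2632·9253) = √24353896 = 4934.9667
r = -1470 / 4934.9667 = -0.2979

-0.2979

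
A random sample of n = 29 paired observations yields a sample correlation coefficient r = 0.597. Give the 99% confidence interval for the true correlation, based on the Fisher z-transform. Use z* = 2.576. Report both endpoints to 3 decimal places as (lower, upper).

(0.181, 0.832)

Fisher z: z_r = atanh(r) = ½·ln((1+0.597)/(1−0.597)) = 0.688473
SE(z) = 1/√(n−3) = 1/√26 = 0.196116
99% ⇒ z* = 2.576; margin = 2.576·0.196116 = 0.505195
CI on z-scale: (0.183278, 1.193668)
Back-transform: tanh(0.183278) = 0.181253, tanh(1.193668) = 0.831713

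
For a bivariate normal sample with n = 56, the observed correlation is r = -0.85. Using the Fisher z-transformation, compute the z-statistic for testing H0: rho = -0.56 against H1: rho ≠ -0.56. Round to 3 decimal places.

-4.538

Fisher z: atanh(-0.85) = -1.256153, atanh(-0.56) = -0.632833
z = (z_r − z_0)·√(n−3) = (-1.256153 − (-0.632833))·√53 = -0.623320 · 7.280110 = -4.538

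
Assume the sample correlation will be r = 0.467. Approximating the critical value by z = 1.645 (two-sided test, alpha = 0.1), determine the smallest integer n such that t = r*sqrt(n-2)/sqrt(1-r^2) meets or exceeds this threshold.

Need r·√(n−2)/√(1−r²) ≥ 1.645
√(n−2) ≥ 1.645·√(1−0.218089) / 0.467 = 1.645·0.884257 / 0.467 = 3.1148
n−2 ≥ 9.7020  ⇒  n ≥ 11.7020
Smallest integer n = 12

12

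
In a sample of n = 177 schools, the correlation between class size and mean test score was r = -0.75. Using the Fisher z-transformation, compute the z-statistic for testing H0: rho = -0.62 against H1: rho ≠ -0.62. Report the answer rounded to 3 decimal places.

-3.271

Fisher z: atanh(-0.75) = -0.972955, atanh(-0.62) = -0.725005
z = (z_r − z_0)·√(n−3) = (-0.972955 − (-0.725005))·√174 = -0.247950 · 13.190906 = -3.271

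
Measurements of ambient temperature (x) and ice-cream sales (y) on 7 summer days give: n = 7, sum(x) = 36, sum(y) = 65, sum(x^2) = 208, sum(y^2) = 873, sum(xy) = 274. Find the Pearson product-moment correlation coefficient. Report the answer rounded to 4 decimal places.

-0.7682

S_xy = nΣxy − ΣxΣy = 7·274 − 36·65 = 1918 − 2340 = -422
S_xx = nΣx² − (Σx)² = 7·208 − 36² = 1456 − 1296 = 160
S_yy = nΣy² − (Σy)² = 7·873 − 65² = 6111 − 4225 = 1886
r = S_xy / √(S_xx·S_yy) = -422 / √(160·1886) = -422 / √301760 = -422 / 549.3269 = -0.7682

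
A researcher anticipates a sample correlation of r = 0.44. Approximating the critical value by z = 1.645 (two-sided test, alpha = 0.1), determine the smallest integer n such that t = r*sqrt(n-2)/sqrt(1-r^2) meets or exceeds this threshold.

r√(n−2)/√(1−r²) ≥ 1.645  ⇔  n−2 ≥ (1.645)²·(1−r²)/r²
(1−r²)/r² = (1−0.1936)/0.1936 = 4.1653
n ≥ 2 + 2.706025·4.1653 = 2 + 11.2714 = 13.2714
⌈13.2714⌉ = 14

14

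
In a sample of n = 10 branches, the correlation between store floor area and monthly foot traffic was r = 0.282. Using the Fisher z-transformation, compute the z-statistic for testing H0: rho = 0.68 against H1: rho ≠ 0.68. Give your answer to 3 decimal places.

z_r = atanh(0.282) = 0.289854,  z_0 = atanh(0.68) = 0.829114
SE = 1/√(n−3) = 1/√7 = 0.377964
z = (z_r − z_0)/SE = (0.289854 − 0.829114) / 0.377964 = -0.539260 / 0.377964 = -1.427

-1.427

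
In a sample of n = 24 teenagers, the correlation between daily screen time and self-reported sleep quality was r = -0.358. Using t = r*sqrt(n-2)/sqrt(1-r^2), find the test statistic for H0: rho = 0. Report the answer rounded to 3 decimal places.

t = r·√(n−2) / √(1−r²) with r = -0.358, n = 24
  = -0.358·√22 / √(1 − 0.128164)
  = -0.358·4.690416 / 0.933722
  = -1.679169 / 0.933722 = -1.798

-1.798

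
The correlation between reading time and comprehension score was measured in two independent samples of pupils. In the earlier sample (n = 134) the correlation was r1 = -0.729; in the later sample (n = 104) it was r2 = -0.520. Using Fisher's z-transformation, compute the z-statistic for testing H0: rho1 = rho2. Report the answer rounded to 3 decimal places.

-2.645

Fisher z-transforms: z1 = atanh(-0.729) = -0.926590, z2 = atanh(-0.520) = -0.576340; difference d = -0.350250
Var(d) = 1/131 + 1/101 = 0.0076336 + 0.0099010 = 0.0175346
z = d/√Var(d) = -0.350250 / √0.0175346 = -0.350250 / 0.132418 = -2.645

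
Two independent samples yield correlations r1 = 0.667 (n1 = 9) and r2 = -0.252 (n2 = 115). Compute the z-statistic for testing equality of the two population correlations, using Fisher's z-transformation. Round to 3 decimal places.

Fisher z-transforms: z1 = atanh(0.667) = 0.805319, z2 = atanh(-0.252) = -0.257547; difference d = 1.062866
Var(d) = 1/6 + 1/112 = 0.1666667 + 0.0089286 = 0.1755953
z = d/√Var(d) = 1.062866 / √0.1755953 = 1.062866 / 0.419041 = 2.536

2.536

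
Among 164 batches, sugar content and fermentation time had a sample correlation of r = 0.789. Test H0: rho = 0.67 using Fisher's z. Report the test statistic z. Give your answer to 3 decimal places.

3.274

z_r = atanh(0.789) = 1.068777,  z_0 = atanh(0.67) = 0.810743
SE = 1/√(n−3) = 1/√161 = 0.078811
z = (z_r − z_0)/SE = (1.068777 − 0.810743) / 0.078811 = 0.258034 / 0.078811 = 3.274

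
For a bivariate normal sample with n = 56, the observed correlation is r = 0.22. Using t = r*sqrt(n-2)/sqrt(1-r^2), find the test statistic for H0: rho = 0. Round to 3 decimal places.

1.657

1 − r² = 1 − 0.0484 = 0.9516;  √(1−r²) = 0.975500
√(n−2) = √54 = 7.348469
t = r·√(n−2)/√(1−r²) = 0.22 · 7.348469 / 0.975500 = 1.657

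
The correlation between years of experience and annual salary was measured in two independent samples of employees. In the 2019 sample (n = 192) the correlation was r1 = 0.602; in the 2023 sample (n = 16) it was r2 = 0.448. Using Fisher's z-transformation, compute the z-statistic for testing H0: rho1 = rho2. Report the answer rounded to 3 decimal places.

Fisher z-transforms: z1 = atanh(0.602) = 0.696278, z2 = atanh(0.448) = 0.482195; difference d = 0.214083
Var(d) = 1/189 + 1/13 = 0.0052910 + 0.0769231 = 0.0822141
z = d/√Var(d) = 0.214083 / √0.0822141 = 0.214083 / 0.286730 = 0.747

0.747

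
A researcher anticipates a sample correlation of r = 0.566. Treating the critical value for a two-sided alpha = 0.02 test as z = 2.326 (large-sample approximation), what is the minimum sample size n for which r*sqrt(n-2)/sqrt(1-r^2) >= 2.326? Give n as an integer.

r√(n−2)/√(1−r²) ≥ 2.326  ⇔  n−2 ≥ (2.326)²·(1−r²)/r²
(1−r²)/r² = (1−0.320356)/0.320356 = 2.1215
n ≥ 2 + 5.410276·2.1215 = 2 + 11.4779 = 13.4779
⌈13.4779⌉ = 14

14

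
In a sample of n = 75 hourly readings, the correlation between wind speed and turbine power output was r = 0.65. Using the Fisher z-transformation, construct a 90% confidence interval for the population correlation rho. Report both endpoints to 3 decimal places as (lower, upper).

(0.524, 0.748)

Fisher z: z_r = atanh(r) = ½·ln((1+0.65)/(1−0.65)) = 0.775299
SE(z) = 1/√(n−3) = 1/√72 = 0.117851
90% ⇒ z* = 1.645; margin = 1.645·0.117851 = 0.193865
CI on z-scale: (0.581434, 0.969164)
Back-transform: tanh(0.581434) = 0.523707, tanh(0.969164) = 0.748337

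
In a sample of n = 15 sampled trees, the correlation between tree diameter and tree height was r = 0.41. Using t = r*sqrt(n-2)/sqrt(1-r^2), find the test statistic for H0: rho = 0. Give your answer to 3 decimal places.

1.621

t = r·√(n−2) / √(1−r²) with r = 0.41, n = 15
  = 0.41·√13 / √(1 − 0.1681)
  = 0.41·3.605551 / 0.912086
  = 1.478276 / 0.912086 = 1.621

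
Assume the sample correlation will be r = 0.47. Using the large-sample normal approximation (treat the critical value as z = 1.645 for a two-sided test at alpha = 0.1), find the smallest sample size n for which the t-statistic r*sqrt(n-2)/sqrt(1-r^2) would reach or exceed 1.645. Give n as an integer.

12

r√(n−2)/√(1−r²) ≥ 1.645  ⇔  n−2 ≥ (1.645)²·(1−r²)/r²
(1−r²)/r² = (1−0.2209)/0.2209 = 3.5269
n ≥ 2 + 2.706025·3.5269 = 2 + 9.5439 = 11.5439
⌈11.5439⌉ = 12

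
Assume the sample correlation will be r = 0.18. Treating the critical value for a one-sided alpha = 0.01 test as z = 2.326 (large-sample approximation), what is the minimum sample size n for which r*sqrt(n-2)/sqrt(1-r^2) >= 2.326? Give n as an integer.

164

Need r·√(n−2)/√(1−r²) ≥ 2.326
√(n−2) ≥ 2.326·√(1−0.0324) / 0.18 = 2.326·0.983667 / 0.18 = 12.7112
n−2 ≥ 161.5746  ⇒  n ≥ 163.5746
Smallest integer n = 164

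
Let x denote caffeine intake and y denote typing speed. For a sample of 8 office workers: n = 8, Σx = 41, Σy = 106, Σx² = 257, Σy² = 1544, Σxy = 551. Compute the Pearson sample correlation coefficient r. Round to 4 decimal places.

0.0958

S_xy = nΣxy − ΣxΣy = 8·551 − 41·106 = 4408 − 4346 = 62
S_xx = nΣx² − (Σx)² = 8·257 − 41² = 2056 − 1681 = 375
S_yy = nΣy² − (Σy)² = 8·1544 − 106² = 12352 − 11236 = 1116
r = S_xy / √(S_xx·S_yy) = 62 / √(375·1116) = 62 / √418500 = 62 / 646.9158 = 0.0958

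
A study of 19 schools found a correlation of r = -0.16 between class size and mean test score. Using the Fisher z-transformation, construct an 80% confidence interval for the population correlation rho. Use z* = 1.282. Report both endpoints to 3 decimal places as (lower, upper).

z_r = atanh(-0.16) = -0.161387;  SE = 1/√(n−3) = 1/√16 = 0.250000
z-limits: -0.161387 ± 1.282·0.250000 = -0.161387 ± 0.320500 = [-0.481887, 0.159113]
ρ-limits: (tanh -0.481887, tanh 0.159113) = (-0.448, 0.158)

(-0.448, 0.158)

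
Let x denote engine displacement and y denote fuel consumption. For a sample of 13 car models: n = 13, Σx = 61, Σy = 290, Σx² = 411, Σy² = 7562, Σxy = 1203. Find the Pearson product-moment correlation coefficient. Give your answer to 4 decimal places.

S_xy = nΣxy − ΣxΣy = 13·1203 − 61·290 = 15639 − 17690 = -2051
S_xx = nΣx² − (Σx)² = 13·411 − 61² = 5343 − 3721 = 1622
S_yy = nΣy² − (Σy)² = 13·7562 − 290² = 98306 − 84100 = 14206
r = S_xy / √(S_xx·S_yy) = -2051 / √(1622·14206) = -2051 / √23042132 = -2051 / 4800.2221 = -0.4273

-0.4273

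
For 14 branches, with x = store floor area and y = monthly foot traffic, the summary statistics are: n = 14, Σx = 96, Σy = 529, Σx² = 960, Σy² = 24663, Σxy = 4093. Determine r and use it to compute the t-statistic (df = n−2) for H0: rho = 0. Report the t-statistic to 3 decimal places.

1.476

Numerator: nΣxy − (Σx)(Σy) = 14·4093 − (96)(529) = 6518
Denominator: √[(nΣx²−(Σx)²)(nΣy²−(Σy)²)]
  nΣx²−(Σx)² = 14·960 − 9216 = 4224;  nΣy²−(Σy)² = 14·24663 − 279841 = 65441
  √(4224·65441) = √276422784 = 16625.9672
r = 6518 / 16625.9672 = 0.3920
t = r·√(n−2)/√(1−r²) = 0.3920·√12 / √(1−0.153664) = 1.357928 / 0.919965 = 1.476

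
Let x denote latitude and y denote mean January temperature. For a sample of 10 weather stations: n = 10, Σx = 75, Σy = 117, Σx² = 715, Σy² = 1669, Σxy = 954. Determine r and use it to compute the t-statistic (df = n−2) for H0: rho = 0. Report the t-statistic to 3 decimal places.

S_xy = nΣxy − ΣxΣy = 10·954 − 75·117 = 9540 − 8775 = 765
S_xx = nΣx² − (Σx)² = 10·715 − 75² = 7150 − 5625 = 1525
S_yy = nΣy² − (Σy)² = 10·1669 − 117² = 16690 − 13689 = 3001
r = S_xy / √(S_xx·S_yy) = 765 / √(1525·3001) = 765 / √4576525 = 765 / 2139.2814 = 0.3576
t = r·√(n−2)/√(1−r²) = 0.3576·√8 / √(1−0.127878) = 1.011446 / 0.933875 = 1.083

1.083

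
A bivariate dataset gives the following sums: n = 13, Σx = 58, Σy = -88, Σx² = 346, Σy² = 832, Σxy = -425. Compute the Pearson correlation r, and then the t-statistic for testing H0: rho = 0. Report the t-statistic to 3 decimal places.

S_xy = nΣxy − ΣxΣy = 13·(-425) − 58·(-88) = -5525 − (-5104) = -421
S_xx = nΣx² − (Σx)² = 13·346 − 58² = 4498 − 3364 = 1134
S_yy = nΣy² − (Σy)² = 13·832 − (-88)² = 10816 − 7744 = 3072
r = S_xy / √(S_xx·S_yy) = -421 / √(1134·3072) = -421 / √3483648 = -421 / 1866.4533 = -0.2256
t = r·√(n−2)/√(1−r²) = -0.2256·√11 / √(1−0.050895) = -0.748231 / 0.974220 = -0.768

-0.768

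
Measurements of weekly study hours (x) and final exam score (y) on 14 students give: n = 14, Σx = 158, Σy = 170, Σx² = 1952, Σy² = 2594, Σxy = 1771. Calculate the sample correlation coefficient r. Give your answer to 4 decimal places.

-0.4934

Numerator: nΣxy − (Σx)(Σy) = 14·1771 − (158)(170) = -2066
Denominator: √[(nΣx²−(Σx)²)(nΣy²−(Σy)²)]
  nΣx²−(Σx)² = 14·1952 − 24964 = 2364;  nΣy²−(Σy)² = 14·2594 − 28900 = 7416
  √(2364·7416) = √17531424 = 4187.0543
r = -2066 / 4187.0543 = -0.4934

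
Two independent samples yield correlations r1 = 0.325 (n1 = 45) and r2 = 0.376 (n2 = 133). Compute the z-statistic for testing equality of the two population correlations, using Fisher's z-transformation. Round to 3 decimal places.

-0.328

Fisher z-transforms: z1 = atanh(0.325) = 0.337228, z2 = atanh(0.376) = 0.395393; difference d = -0.058165
Var(d) = 1/42 + 1/130 = 0.0238095 + 0.0076923 = 0.0315018
z = d/√Var(d) = -0.058165 / √0.0315018 = -0.058165 / 0.177487 = -0.328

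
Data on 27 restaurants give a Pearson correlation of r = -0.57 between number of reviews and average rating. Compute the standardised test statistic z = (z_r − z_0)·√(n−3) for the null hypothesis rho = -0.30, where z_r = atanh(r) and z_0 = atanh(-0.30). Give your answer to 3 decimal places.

-1.656

Fisher z: atanh(-0.57) = -0.647523, atanh(-0.30) = -0.309520
z = (z_r − z_0)·√(n−3) = (-0.647523 − (-0.309520))·√24 = -0.338003 · 4.898979 = -1.656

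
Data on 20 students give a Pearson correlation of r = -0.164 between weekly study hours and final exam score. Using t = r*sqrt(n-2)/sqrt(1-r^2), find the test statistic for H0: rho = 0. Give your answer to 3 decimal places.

-0.705

t = r·√(n−2) / √(1−r²) with r = -0.164, n = 20
  = -0.164·√18 / √(1 − 0.026896)
  = -0.164·4.242641 / 0.986460
  = -0.695793 / 0.986460 = -0.705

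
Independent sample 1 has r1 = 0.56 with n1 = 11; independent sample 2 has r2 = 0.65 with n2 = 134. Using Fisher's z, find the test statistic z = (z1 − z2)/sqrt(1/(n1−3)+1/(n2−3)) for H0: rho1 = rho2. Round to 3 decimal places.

Fisher z-transforms: z1 = atanh(0.56) = 0.632833, z2 = atanh(0.65) = 0.775299; difference d = -0.142466
Var(d) = 1/8 + 1/131 = 0.1250000 + 0.0076336 = 0.1326336
z = d/√Var(d) = -0.142466 / √0.1326336 = -0.142466 / 0.364189 = -0.391

-0.391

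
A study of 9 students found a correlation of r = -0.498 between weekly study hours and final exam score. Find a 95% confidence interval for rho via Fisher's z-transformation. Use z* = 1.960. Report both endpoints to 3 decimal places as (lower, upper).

(-0.873, 0.248)

z_r = atanh(-0.498) = -0.546643;  SE = 1/√(n−3) = 1/√6 = 0.408248
z-limits: -0.546643 ± 1.960·0.408248 = -0.546643 ± 0.800166 = [-1.346809, 0.253523]
ρ-limits: (tanh -1.346809, tanh 0.253523) = (-0.873, 0.248)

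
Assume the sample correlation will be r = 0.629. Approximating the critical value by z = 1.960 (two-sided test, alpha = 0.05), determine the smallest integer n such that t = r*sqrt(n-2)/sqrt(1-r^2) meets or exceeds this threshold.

r√(n−2)/√(1−r²) ≥ 1.960  ⇔  n−2 ≥ (1.960)²·(1−r²)/r²
(1−r²)/r² = (1−0.395641)/0.395641 = 1.5275
n ≥ 2 + 3.8416·1.5275 = 2 + 5.8680 = 7.8680
⌈7.8680⌉ = 8

8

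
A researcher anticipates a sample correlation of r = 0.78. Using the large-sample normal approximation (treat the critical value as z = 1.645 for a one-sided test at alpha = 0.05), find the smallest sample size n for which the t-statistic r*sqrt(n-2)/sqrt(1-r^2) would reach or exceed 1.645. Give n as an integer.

4

r√(n−2)/√(1−r²) ≥ 1.645  ⇔  n−2 ≥ (1.645)²·(1−r²)/r²
(1−r²)/r² = (1−0.6084)/0.6084 = 0.6437
n ≥ 2 + 2.706025·0.6437 = 2 + 1.7419 = 3.7419
⌈3.7419⌉ = 4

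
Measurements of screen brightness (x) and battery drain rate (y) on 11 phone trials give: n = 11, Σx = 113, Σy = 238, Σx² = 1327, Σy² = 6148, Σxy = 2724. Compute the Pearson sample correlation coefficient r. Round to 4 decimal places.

0.6851

S_xy = nΣxy − ΣxΣy = 11·2724 − 113·238 = 29964 − 26894 = 3070
S_xx = nΣx² − (Σx)² = 11·1327 − 113² = 14597 − 12769 = 1828
S_yy = nΣy² − (Σy)² = 11·6148 − 238² = 67628 − 56644 = 10984
r = S_xy / √(S_xx·S_yy) = 3070 / √(1828·10984) = 3070 / √20078752 = 3070 / 4480.9320 = 0.6851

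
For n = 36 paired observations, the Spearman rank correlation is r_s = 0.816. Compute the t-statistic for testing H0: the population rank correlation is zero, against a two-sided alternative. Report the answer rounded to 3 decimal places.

8.231

1 − r_s² = 1 − 0.665856 = 0.334144;  √(1−r_s²) = 0.578052
√(n−2) = √34 = 5.830952
t = r_s·√(n−2)/√(1−r_s²) = 0.816 · 5.830952 / 0.578052 = 8.231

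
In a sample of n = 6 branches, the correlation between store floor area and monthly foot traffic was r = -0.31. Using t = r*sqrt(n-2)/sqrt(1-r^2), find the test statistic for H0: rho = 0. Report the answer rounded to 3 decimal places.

t = r·√(n−2) / √(1−r²) with r = -0.31, n = 6
  = -0.31·√4 / √(1 − 0.0961)
  = -0.31·2.000000 / 0.950737
  = -0.620000 / 0.950737 = -0.652

-0.652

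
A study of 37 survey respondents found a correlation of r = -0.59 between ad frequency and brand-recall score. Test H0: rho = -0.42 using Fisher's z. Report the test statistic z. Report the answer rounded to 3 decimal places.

-1.341

z_r = atanh(-0.59) = -0.677666,  z_0 = atanh(-0.42) = -0.447692
SE = 1/√(n−3) = 1/√34 = 0.171499
z = (z_r − z_0)/SE = (-0.677666 − (-0.447692)) / 0.171499 = -0.229974 / 0.171499 = -1.341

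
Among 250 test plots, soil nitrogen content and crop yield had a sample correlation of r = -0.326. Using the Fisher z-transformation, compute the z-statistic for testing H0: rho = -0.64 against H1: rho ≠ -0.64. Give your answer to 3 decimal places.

Fisher z: atanh(-0.326) = -0.338346, atanh(-0.64) = -0.758174
z = (z_r − z_0)·√(n−3) = (-0.338346 − (-0.758174))·√247 = 0.419828 · 15.716234 = 6.598

6.598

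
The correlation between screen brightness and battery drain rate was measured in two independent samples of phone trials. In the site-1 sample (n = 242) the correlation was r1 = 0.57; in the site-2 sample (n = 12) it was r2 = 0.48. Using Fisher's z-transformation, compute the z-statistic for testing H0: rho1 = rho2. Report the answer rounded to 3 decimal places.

Fisher z-transforms: z1 = atanh(0.57) = 0.647523, z2 = atanh(0.48) = 0.522984; difference d = 0.124539
Var(d) = 1/239 + 1/9 = 0.0041841 + 0.1111111 = 0.1152952
z = d/√Var(d) = 0.124539 / √0.1152952 = 0.124539 / 0.339551 = 0.367

0.367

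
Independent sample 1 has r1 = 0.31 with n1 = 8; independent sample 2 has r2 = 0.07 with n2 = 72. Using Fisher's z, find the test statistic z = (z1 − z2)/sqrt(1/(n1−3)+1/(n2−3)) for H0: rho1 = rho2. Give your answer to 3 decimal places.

0.541

z1 = atanh(0.31) = 0.320545,  z2 = atanh(0.07) = 0.070115
SE = √(1/(n1−3) + 1/(n2−3)) = √(1/5 + 1/69) = √(0.2000000 + 0.0144928) = √0.2144928 = 0.463134
z = (z1 − z2)/SE = (0.320545 − 0.070115) / 0.463134 = 0.250430 / 0.463134 = 0.541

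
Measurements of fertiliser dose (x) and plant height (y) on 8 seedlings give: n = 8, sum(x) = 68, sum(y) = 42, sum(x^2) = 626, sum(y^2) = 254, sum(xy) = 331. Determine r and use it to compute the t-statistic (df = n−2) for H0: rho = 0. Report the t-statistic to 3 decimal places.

-2.086

S_xy = nΣxy − ΣxΣy = 8·331 − 68·42 = 2648 − 2856 = -208
S_xx = nΣx² − (Σx)² = 8·626 − 68² = 5008 − 4624 = 384
S_yy = nΣy² − (Σy)² = 8·254 − 42² = 2032 − 1764 = 268
r = S_xy / √(S_xx·S_yy) = -208 / √(384·268) = -208 / √102912 = -208 / 320.7990 = -0.6484
t = r·√(n−2)/√(1−r²) = -0.6484·√6 / √(1−0.420423) = -1.588249 / 0.761300 = -2.086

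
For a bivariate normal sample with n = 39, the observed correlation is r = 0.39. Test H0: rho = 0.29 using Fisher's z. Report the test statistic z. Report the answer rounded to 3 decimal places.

z_r = atanh(0.39) = 0.411800,  z_0 = atanh(0.29) = 0.298566
SE = 1/√(n−3) = 1/√36 = 0.166667
z = (z_r − z_0)/SE = (0.411800 − 0.298566) / 0.166667 = 0.113234 / 0.166667 = 0.679

0.679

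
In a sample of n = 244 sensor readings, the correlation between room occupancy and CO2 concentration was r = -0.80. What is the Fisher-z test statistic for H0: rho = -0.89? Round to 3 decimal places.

Fisher z: atanh(-0.80) = -1.098612, atanh(-0.89) = -1.421926
z = (z_r − z_0)·√(n−3) = (-1.098612 − (-1.421926))·√241 = 0.323314 · 15.524175 = 5.019

5.019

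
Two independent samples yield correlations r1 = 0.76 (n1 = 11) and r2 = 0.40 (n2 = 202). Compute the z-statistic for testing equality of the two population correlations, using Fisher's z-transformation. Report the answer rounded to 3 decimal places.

1.588

Fisher z-transforms: z1 = atanh(0.76) = 0.996215, z2 = atanh(0.40) = 0.423649; difference d = 0.572566
Var(d) = 1/8 + 1/199 = 0.1250000 + 0.0050251 = 0.1300251
z = d/√Var(d) = 0.572566 / √0.1300251 = 0.572566 / 0.360590 = 1.588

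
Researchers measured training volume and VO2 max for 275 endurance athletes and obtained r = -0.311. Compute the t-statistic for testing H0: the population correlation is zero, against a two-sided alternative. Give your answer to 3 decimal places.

-5.407

1 − r² = 1 − 0.096721 = 0.903279;  √(1−r²) = 0.950410
√(n−2) = √273 = 16.522712
t = r·√(n−2)/√(1−r²) = -0.311 · 16.522712 / 0.950410 = -5.407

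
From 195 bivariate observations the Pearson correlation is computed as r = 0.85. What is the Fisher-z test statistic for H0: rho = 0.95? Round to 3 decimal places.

-7.976

Fisher z: atanh(0.85) = 1.256153, atanh(0.95) = 1.831781
z = (z_r − z_0)·√(n−3) = (1.256153 − 1.831781)·√192 = -0.575628 · 13.856406 = -7.976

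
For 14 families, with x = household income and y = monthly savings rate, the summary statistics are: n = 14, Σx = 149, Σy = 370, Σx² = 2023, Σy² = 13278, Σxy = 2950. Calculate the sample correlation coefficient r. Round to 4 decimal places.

Numerator: nΣxy − (Σx)(Σy) = 14·2950 − (149)(370) = -13830
Denominator: √[(nΣx²−(Σx)²)(nΣy²−(Σy)²)]
  nΣx²−(Σx)² = 14·2023 − 22201 = 6121;  nΣy²−(Σy)² = 14·13278 − 136900 = 48992
  √(6121·48992) = √299880032 = 17317.0446
r = -13830 / 17317.0446 = -0.7986

-0.7986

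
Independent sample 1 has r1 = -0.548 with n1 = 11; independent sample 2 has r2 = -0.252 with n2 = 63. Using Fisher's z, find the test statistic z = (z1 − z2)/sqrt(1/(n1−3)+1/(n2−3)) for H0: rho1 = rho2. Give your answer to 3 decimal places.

-0.951

z1 = atanh(-0.548) = -0.615518,  z2 = atanh(-0.252) = -0.257547
SE = √(1/(n1−3) + 1/(n2−3)) = √(1/8 + 1/60) = √(0.1250000 + 0.0166667) = √0.1416667 = 0.376386
z = (z1 − z2)/SE = (-0.615518 − (-0.257547)) / 0.376386 = -0.357971 / 0.376386 = -0.951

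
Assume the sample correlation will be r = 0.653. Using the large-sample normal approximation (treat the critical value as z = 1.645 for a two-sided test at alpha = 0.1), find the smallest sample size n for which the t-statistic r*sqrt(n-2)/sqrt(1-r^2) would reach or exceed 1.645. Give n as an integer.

r√(n−2)/√(1−r²) ≥ 1.645  ⇔  n−2 ≥ (1.645)²·(1−r²)/r²
(1−r²)/r² = (1−0.426409)/0.426409 = 1.3452
n ≥ 2 + 2.706025·1.3452 = 2 + 3.6401 = 5.6401
⌈5.6401⌉ = 6

6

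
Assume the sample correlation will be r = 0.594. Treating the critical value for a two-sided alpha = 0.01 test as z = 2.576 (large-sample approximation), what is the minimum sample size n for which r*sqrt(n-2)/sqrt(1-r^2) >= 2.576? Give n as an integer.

15

Need r·√(n−2)/√(1−r²) ≥ 2.576
√(n−2) ≥ 2.576·√(1−0.352836) / 0.594 = 2.576·0.804465 / 0.594 = 3.4887
n−2 ≥ 12.1710  ⇒  n ≥ 14.1710
Smallest integer n = 15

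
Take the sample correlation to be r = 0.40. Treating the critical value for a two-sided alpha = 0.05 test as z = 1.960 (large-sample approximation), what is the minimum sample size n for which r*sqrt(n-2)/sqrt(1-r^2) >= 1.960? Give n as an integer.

23

r√(n−2)/√(1−r²) ≥ 1.960  ⇔  n−2 ≥ (1.960)²·(1−r²)/r²
(1−r²)/r² = (1−0.1600)/0.1600 = 5.2500
n ≥ 2 + 3.8416·5.2500 = 2 + 20.1684 = 22.1684
⌈22.1684⌉ = 23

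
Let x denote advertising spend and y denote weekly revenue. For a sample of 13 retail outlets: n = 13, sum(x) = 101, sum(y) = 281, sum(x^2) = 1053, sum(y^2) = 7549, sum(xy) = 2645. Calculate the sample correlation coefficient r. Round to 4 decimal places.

Numerator: nΣxy − (Σx)(Σy) = 13·2645 − (101)(281) = 6004
Denominator: √[(nΣx²−(Σx)²)(nΣy²−(Σy)²)]
  nΣx²−(Σx)² = 13·1053 − 10201 = 3488;  nΣy²−(Σy)² = 13·7549 − 78961 = 19176
  √(3488·19176) = √66885888 = 8178.3793
r = 6004 / 8178.3793 = 0.7341

0.7341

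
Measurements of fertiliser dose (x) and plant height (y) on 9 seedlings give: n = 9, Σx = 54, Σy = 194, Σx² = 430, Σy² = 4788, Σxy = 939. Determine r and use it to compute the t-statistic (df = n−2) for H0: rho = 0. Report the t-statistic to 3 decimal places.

-5.098

S_xy = nΣxy − ΣxΣy = 9·939 − 54·194 = 8451 − 10476 = -2025
S_xx = nΣx² − (Σx)² = 9·430 − 54² = 3870 − 2916 = 954
S_yy = nΣy² − (Σy)² = 9·4788 − 194² = 43092 − 37636 = 5456
r = S_xy / √(S_xx·S_yy) = -2025 / √(954·5456) = -2025 / √5205024 = -2025 / 2281.4522 = -0.8876
t = r·√(n−2)/√(1−r²) = -0.8876·√7 / √(1−0.787834) = -2.348369 / 0.460615 = -5.098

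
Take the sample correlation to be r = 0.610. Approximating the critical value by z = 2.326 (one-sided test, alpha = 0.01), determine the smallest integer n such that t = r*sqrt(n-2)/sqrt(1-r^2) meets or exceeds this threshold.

r√(n−2)/√(1−r²) ≥ 2.326  ⇔  n−2 ≥ (2.326)²·(1−r²)/r²
(1−r²)/r² = (1−0.372100)/0.372100 = 1.6874
n ≥ 2 + 5.410276·1.6874 = 2 + 9.1293 = 11.1293
⌈11.1293⌉ = 12

12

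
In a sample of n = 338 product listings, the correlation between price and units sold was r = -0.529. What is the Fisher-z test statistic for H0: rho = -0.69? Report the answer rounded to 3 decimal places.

4.744

z_r = atanh(-0.529) = -0.588756,  z_0 = atanh(-0.69) = -0.847956
SE = 1/√(n−3) = 1/√335 = 0.054636
z = (z_r − z_0)/SE = (-0.588756 − (-0.847956)) / 0.054636 = 0.259200 / 0.054636 = 4.744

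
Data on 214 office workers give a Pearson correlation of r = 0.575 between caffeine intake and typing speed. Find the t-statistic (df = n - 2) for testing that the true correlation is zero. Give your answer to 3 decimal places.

10.233

t = r·√(n−2) / √(1−r²) with r = 0.575, n = 214
  = 0.575·√212 / √(1 − 0.330625)
  = 0.575·14.560220 / 0.818153
  = 8.372126 / 0.818153 = 10.233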